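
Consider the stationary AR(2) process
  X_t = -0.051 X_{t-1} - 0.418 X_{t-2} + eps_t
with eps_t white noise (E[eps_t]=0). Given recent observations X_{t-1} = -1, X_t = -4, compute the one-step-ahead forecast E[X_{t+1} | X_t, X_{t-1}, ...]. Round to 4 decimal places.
E[X_{t+1} \mid \mathcal F_t] = 0.6220

For an AR(p) model X_t = c + sum_i phi_i X_{t-i} + eps_t, the
one-step-ahead conditional mean is
  E[X_{t+1} | X_t, ...] = c + sum_i phi_i X_{t+1-i}.
Substitute known values:
  E[X_{t+1} | ...] = (-0.051) * (-4) + (-0.418) * (-1)
                   = 0.6220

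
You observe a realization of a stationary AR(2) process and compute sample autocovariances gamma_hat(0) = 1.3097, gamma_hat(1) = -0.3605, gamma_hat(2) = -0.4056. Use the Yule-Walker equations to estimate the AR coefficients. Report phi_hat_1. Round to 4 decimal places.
\hat\phi_{1} = -0.3900

The Yule-Walker equations for an AR(p) process read, in matrix form,
  Gamma_p phi = r_p,   with   (Gamma_p)_{ij} = gamma(|i - j|),
                       (r_p)_i = gamma(i),   i,j = 1..p.
Substitute the sample gammas (Toeplitz matrix and right-hand side of size 2):
  Gamma_p = [[1.3097, -0.3605], [-0.3605, 1.3097]]
  r_p     = [-0.3605, -0.4056]
Written out:
  1.3097 phi_1 - 0.3605 phi_2 = -0.3605
  -0.3605 phi_1 + 1.3097 phi_2 = -0.4056
Solve by Cramer's rule:
  det = gamma(0)^2 - gamma(1)^2 = (1.3097)^2 - (-0.3605)^2 = 1.71531409 - 0.12996025 = 1.58535384
  phi_hat_1 = [gamma(1) gamma(0) - gamma(1) gamma(2)] / det = [(-0.3605)(1.3097) - (-0.3605)(-0.4056)] / 1.58535384 = -0.61836565 / 1.58535384 = -0.39
  phi_hat_2 = [gamma(0) gamma(2) - gamma(1)^2] / det = [(1.3097)(-0.4056) - (-0.3605)^2] / 1.58535384 = -0.66117457 / 1.58535384 = -0.4171
So phi_hat = [-0.3900, -0.4171].
Therefore phi_hat_1 = -0.3900.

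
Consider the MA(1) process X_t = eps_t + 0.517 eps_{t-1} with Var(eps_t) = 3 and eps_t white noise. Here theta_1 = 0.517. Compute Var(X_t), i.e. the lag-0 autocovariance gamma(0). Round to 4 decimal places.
\gamma(0) = 3.8019

For an MA(q) process X_t = eps_t + sum_i theta_i eps_{t-i} with
Var(eps_t) = sigma^2, the variance is
  gamma(0) = sigma^2 * (1 + sum_i theta_i^2).
  sum_i theta_i^2 = (0.517)^2 = 0.267289.
  gamma(0) = 3 * (1 + 0.267289) = 3 * 1.267289 = 3.801867, which rounds to 3.8019.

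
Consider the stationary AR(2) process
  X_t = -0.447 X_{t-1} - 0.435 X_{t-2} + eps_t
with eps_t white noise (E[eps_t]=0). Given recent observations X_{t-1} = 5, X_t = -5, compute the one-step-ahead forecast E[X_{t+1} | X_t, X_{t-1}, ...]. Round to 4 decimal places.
E[X_{t+1} \mid \mathcal F_t] = 0.0600

For an AR(p) model X_t = c + sum_i phi_i X_{t-i} + eps_t, the
one-step-ahead conditional mean is
  E[X_{t+1} | X_t, ...] = c + sum_i phi_i X_{t+1-i}.
Substitute known values:
  E[X_{t+1} | ...] = (-0.447) * (-5) + (-0.435) * (5)
                   = 0.0600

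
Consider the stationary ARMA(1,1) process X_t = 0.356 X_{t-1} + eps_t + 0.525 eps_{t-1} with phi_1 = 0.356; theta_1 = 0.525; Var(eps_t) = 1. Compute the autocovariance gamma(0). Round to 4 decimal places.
\gamma(0) = 1.8888

Multiply the model equation by X_{t-k} and take expectations. With theta_0 = psi_0 = 1 and psi_j the MA(infinity) weights, this gives
  gamma(k) - sum_i phi_i gamma(k-i) = c_k,
  c_k = sigma^2 * sum_{j=k..q} theta_j psi_{j-k}   (c_k = 0 for k > q),
using gamma(-m) = gamma(m).
psi-weights needed (psi_j = theta_j + sum_i phi_i psi_{j-i}):
  psi_1 = theta_1 + phi_1 = 0.525 + (0.356) = 0.881
Right-hand sides:
  c_0 = sigma^2 (1 + theta_1 psi_1) = 1 * (1 + (0.525)(0.881)) = 1 * 1.462525 = 1.462525
  c_1 = sigma^2 theta_1 = 1 * (0.525) = 0.525
  c_2 = 0
Equations for k = 0 and k = 1 (AR order 1):
  gamma(0) = phi_1 gamma(1) + c_0
  gamma(1) = phi_1 gamma(0) + c_1
Substituting the second into the first: gamma(0) (1 - phi_1^2) = c_0 + phi_1 c_1, so
  gamma(0) = (c_0 + phi_1 c_1) / (1 - phi_1^2) = (1.462525 + (0.356)(0.525)) / (1 - (0.356)^2) = 1.649425 / 0.873264 = 1.888805.
Therefore gamma(0) = 1.8888 (to 4 decimal places).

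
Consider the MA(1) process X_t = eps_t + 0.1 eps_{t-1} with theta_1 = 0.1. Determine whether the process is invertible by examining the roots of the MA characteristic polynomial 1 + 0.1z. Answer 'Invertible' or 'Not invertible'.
\text{Invertible}

The MA(q) characteristic polynomial is P(z) = 1 + 0.1z.
Invertibility requires all roots to lie outside the unit circle, i.e. |z| > 1 for every root.
This is linear in z: 1 + (0.1) z = 0  =>  z = -1/(0.1) = -10,  |z| = 10.
Moduli of all roots: 10.0000.
All moduli strictly greater than 1? Yes.
Verdict: Invertible.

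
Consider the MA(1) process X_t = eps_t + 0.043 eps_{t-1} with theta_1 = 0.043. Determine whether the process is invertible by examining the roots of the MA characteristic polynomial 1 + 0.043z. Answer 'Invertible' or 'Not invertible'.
\text{Invertible}

The MA(q) characteristic polynomial is P(z) = 1 + 0.043z.
Invertibility requires all roots to lie outside the unit circle, i.e. |z| > 1 for every root.
This is linear in z: 1 + (0.043) z = 0  =>  z = -1/(0.043) = -23.255814,  |z| = 23.255814.
Moduli of all roots: 23.2558.
All moduli strictly greater than 1? Yes.
Verdict: Invertible.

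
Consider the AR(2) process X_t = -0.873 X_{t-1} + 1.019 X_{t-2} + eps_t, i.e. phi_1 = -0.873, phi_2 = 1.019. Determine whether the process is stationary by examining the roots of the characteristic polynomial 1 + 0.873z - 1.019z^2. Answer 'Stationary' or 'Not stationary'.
\text{Not stationary}

The AR(p) characteristic polynomial is P(z) = 1 + 0.873z - 1.019z^2.
Stationarity requires all roots to lie outside the unit circle, i.e. |z| > 1 for every root.
Set 1 + (0.873) z + (-1.019) z^2 = 0, i.e. a z^2 + b z + c = 0 with a = -1.019, b = 0.873, c = 1.
Discriminant D = b^2 - 4ac = (0.873)^2 - 4*(-1.019)*1 = 0.762129 - (-4.076) = 4.838129.
D >= 0, so the roots are real: z = (-b +/- sqrt(D)) / (2a) = (-0.873 +/- 2.199575) / (-2.038).
  z_1 = (-0.873 + 2.199575) / (-2.038) = -0.6509,   |z_1| = 0.6509.
  z_2 = (-0.873 - 2.199575) / (-2.038) = 1.5076,   |z_2| = 1.5076.
Moduli of all roots: 0.6509, 1.5076.
All moduli strictly greater than 1? No.
Verdict: Not stationary.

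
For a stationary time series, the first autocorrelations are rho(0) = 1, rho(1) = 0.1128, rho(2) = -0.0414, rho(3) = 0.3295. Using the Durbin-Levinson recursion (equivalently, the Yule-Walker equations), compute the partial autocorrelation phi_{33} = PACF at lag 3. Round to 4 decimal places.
\phi_{33} = 0.3460

The PACF at lag k is phi_{kk}, the last component of the solution
to the Yule-Walker system G_k phi = r_k where
  (G_k)_{ij} = rho(|i - j|), (r_k)_i = rho(i), i,j = 1..k.
Equivalently, Durbin-Levinson gives phi_{kk} iteratively:
  phi_{11} = rho(1)
  phi_{kk} = [rho(k) - sum_{j=1..k-1} phi_{k-1,j} rho(k-j)]
            / [1 - sum_{j=1..k-1} phi_{k-1,j} rho(j)],
  phi_{k,j} = phi_{k-1,j} - phi_{kk} phi_{k-1,k-j},  j = 1..k-1.
Step k = 1:
  phi_11 = rho(1) = 0.1128.
Step k = 2:
  phi_22 = [rho(2) - phi_11 rho(1)] / [1 - phi_11 rho(1)] = [-0.0414 - (0.1128)(0.1128)] / [1 - (0.1128)(0.1128)]
         = -0.05412384 / 0.98727616 = -0.054821.
  Update: phi_21 = phi_11 - phi_22 phi_11 = 0.1128 - (-0.054821)(0.1128) = 0.118984.
Step k = 3:
  phi_33 = [rho(3) - phi_21 rho(2) - phi_22 rho(1)] / [1 - phi_21 rho(1) - phi_22 rho(2)]
    numerator   = 0.3295 - (0.118984)(-0.0414) - (-0.054821)(0.1128) = 0.34060978
    denominator = 1 - (0.118984)(0.1128) - (-0.054821)(-0.0414) = 0.98430902
  phi_33 = 0.34060978 / 0.98430902 = 0.346.
Therefore phi_{33} = 0.3460.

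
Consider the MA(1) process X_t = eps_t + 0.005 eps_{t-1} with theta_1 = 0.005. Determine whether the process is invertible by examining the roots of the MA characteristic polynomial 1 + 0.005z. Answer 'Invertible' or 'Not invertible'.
\text{Invertible}

The MA(q) characteristic polynomial is P(z) = 1 + 0.005z.
Invertibility requires all roots to lie outside the unit circle, i.e. |z| > 1 for every root.
This is linear in z: 1 + (0.005) z = 0  =>  z = -1/(0.005) = -200,  |z| = 200.
Moduli of all roots: 200.0000.
All moduli strictly greater than 1? Yes.
Verdict: Invertible.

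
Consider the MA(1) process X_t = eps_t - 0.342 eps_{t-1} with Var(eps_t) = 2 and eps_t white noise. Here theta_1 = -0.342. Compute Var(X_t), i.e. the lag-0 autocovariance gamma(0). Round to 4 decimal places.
\gamma(0) = 2.2339

For an MA(q) process X_t = eps_t + sum_i theta_i eps_{t-i} with
Var(eps_t) = sigma^2, the variance is
  gamma(0) = sigma^2 * (1 + sum_i theta_i^2).
  sum_i theta_i^2 = (-0.342)^2 = 0.116964.
  gamma(0) = 2 * (1 + 0.116964) = 2 * 1.116964 = 2.233928, which rounds to 2.2339.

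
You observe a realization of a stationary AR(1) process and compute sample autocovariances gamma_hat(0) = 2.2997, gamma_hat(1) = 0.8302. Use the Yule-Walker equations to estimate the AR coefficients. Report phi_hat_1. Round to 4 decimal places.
\hat\phi_{1} = 0.3610

The Yule-Walker equations for an AR(p) process read, in matrix form,
  Gamma_p phi = r_p,   with   (Gamma_p)_{ij} = gamma(|i - j|),
                       (r_p)_i = gamma(i),   i,j = 1..p.
Substitute the sample gammas (Toeplitz matrix and right-hand side of size 1):
  Gamma_p = [[2.2997]]
  r_p     = [0.8302]
With p = 1 this is the single equation gamma(0) phi_1 = gamma(1):
  phi_hat_1 = gamma(1) / gamma(0) = 0.8302 / 2.2997 = 0.3610.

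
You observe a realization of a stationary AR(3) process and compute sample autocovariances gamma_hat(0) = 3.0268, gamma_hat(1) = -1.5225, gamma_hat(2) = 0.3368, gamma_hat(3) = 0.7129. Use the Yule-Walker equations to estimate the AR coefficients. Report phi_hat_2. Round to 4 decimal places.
\hat\phi_{2} = -0.0180

The Yule-Walker equations for an AR(p) process read, in matrix form,
  Gamma_p phi = r_p,   with   (Gamma_p)_{ij} = gamma(|i - j|),
                       (r_p)_i = gamma(i),   i,j = 1..p.
Substitute the sample gammas (Toeplitz matrix and right-hand side of size 3):
  Gamma_p = [[3.0268, -1.5225, 0.3368], [-1.5225, 3.0268, -1.5225], [0.3368, -1.5225, 3.0268]]
  r_p     = [-1.5225, 0.3368, 0.7129]
Written out (R1..R3):
  (R1) 3.0268 phi_1 - 1.5225 phi_2 + 0.3368 phi_3 = -1.5225
  (R2) -1.5225 phi_1 + 3.0268 phi_2 - 1.5225 phi_3 = 0.3368
  (R3) 0.3368 phi_1 - 1.5225 phi_2 + 3.0268 phi_3 = 0.7129
Gaussian elimination:
  R2 <- R2 - (-1.5225/3.0268) R1 = R2 - (-0.503006) R1:  2.260973 phi_2 - 1.353087 phi_3 = -0.429027
  R3 <- R3 - (0.3368/3.0268) R1 = R3 - (0.111273) R1:  -1.353087 phi_2 + 2.989323 phi_3 = 0.882313
  R3 <- R3 - (-1.353087/2.260973) R2 = R3 - (-0.598454) R2:  2.179563 phi_3 = 0.62556
Back-substitution:
  phi_hat_3 = 0.62556 / 2.179563 = 0.287011
  phi_hat_2 = (-0.429027 - (-1.353087)(0.287011)) / 2.260973 = -0.01799
  phi_hat_1 = (-1.5225 - (-1.5225)(-0.01799) - (0.3368)(0.287011)) / 3.0268 = -0.543992
So phi_hat = [-0.5440, -0.0180, 0.2870].
Therefore phi_hat_2 = -0.0180.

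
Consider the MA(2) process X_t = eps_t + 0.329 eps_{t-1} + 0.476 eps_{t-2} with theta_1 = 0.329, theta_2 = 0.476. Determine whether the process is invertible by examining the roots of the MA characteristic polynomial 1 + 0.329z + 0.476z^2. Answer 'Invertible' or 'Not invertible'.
\text{Invertible}

The MA(q) characteristic polynomial is P(z) = 1 + 0.329z + 0.476z^2.
Invertibility requires all roots to lie outside the unit circle, i.e. |z| > 1 for every root.
Set 1 + (0.329) z + (0.476) z^2 = 0, i.e. a z^2 + b z + c = 0 with a = 0.476, b = 0.329, c = 1.
Discriminant D = b^2 - 4ac = (0.329)^2 - 4*(0.476)*1 = 0.108241 - (1.904) = -1.795759.
D < 0, so the roots are the complex-conjugate pair z = (-b +/- i sqrt(-D)) / (2a) = -0.3456 +/- 1.4076i.
For a conjugate pair |z|^2 = z * conj(z) = (product of roots) = c/a = 1/(0.476) = 2.10084, so |z| = sqrt(2.10084) = 1.4494 for both roots.
Moduli of all roots: 1.4494, 1.4494.
All moduli strictly greater than 1? Yes.
Verdict: Invertible.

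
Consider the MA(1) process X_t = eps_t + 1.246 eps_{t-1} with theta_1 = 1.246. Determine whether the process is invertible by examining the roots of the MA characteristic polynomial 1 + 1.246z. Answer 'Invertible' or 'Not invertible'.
\text{Not invertible}

The MA(q) characteristic polynomial is P(z) = 1 + 1.246z.
Invertibility requires all roots to lie outside the unit circle, i.e. |z| > 1 for every root.
This is linear in z: 1 + (1.246) z = 0  =>  z = -1/(1.246) = -0.802568,  |z| = 0.802568.
Moduli of all roots: 0.8026.
All moduli strictly greater than 1? No.
Verdict: Not invertible.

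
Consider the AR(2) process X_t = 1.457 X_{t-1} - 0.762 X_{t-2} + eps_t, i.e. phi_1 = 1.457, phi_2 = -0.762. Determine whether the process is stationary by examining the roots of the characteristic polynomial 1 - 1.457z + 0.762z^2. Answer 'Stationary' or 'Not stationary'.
\text{Stationary}

The AR(p) characteristic polynomial is P(z) = 1 - 1.457z + 0.762z^2.
Stationarity requires all roots to lie outside the unit circle, i.e. |z| > 1 for every root.
Set 1 + (-1.457) z + (0.762) z^2 = 0, i.e. a z^2 + b z + c = 0 with a = 0.762, b = -1.457, c = 1.
Discriminant D = b^2 - 4ac = (-1.457)^2 - 4*(0.762)*1 = 2.122849 - (3.048) = -0.925151.
D < 0, so the roots are the complex-conjugate pair z = (-b +/- i sqrt(-D)) / (2a) = 0.956 +/- 0.6311i.
For a conjugate pair |z|^2 = z * conj(z) = (product of roots) = c/a = 1/(0.762) = 1.312336, so |z| = sqrt(1.312336) = 1.1456 for both roots.
Moduli of all roots: 1.1456, 1.1456.
All moduli strictly greater than 1? Yes.
Verdict: Stationary.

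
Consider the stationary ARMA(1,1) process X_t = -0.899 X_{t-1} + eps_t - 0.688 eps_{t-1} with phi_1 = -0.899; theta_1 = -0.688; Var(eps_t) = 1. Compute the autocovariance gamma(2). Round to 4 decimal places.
\gamma(2) = 12.0394

Multiply the model equation by X_{t-k} and take expectations. With theta_0 = psi_0 = 1 and psi_j the MA(infinity) weights, this gives
  gamma(k) - sum_i phi_i gamma(k-i) = c_k,
  c_k = sigma^2 * sum_{j=k..q} theta_j psi_{j-k}   (c_k = 0 for k > q),
using gamma(-m) = gamma(m).
psi-weights needed (psi_j = theta_j + sum_i phi_i psi_{j-i}):
  psi_1 = theta_1 + phi_1 = -0.688 + (-0.899) = -1.587
Right-hand sides:
  c_0 = sigma^2 (1 + theta_1 psi_1) = 1 * (1 + (-0.688)(-1.587)) = 1 * 2.091856 = 2.091856
  c_1 = sigma^2 theta_1 = 1 * (-0.688) = -0.688
  c_2 = 0
Equations for k = 0 and k = 1 (AR order 1):
  gamma(0) = phi_1 gamma(1) + c_0
  gamma(1) = phi_1 gamma(0) + c_1
Substituting the second into the first: gamma(0) (1 - phi_1^2) = c_0 + phi_1 c_1, so
  gamma(0) = (c_0 + phi_1 c_1) / (1 - phi_1^2) = (2.091856 + (-0.899)(-0.688)) / (1 - (-0.899)^2) = 2.710368 / 0.191799 = 14.131294.
  gamma(1) = phi_1 gamma(0) + c_1 = (-0.899)(14.131294) + (-0.688) = -13.392033.
For k = 2 (> q): gamma(2) = phi_1 gamma(1) = (-0.899)(-13.392033) = 12.039438.
Therefore gamma(2) = 12.0394 (to 4 decimal places).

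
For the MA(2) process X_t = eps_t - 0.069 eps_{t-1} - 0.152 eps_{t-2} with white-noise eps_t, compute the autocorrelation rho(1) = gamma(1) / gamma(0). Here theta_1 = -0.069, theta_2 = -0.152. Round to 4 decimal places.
\rho(1) = -0.0569

For an MA(q) process with theta_0 = 1, the autocovariance is
  gamma(k) = sigma^2 * sum_{i=0..q-k} theta_i * theta_{i+k},
and rho(k) = gamma(k) / gamma(0). Sigma^2 cancels.
  numerator   = (1)*(-0.069) + (-0.069)*(-0.152) = -0.058512.
  denominator = (1)^2 + (-0.069)^2 + (-0.152)^2 = 1.027865.
  rho(1) = -0.058512 / 1.027865 = -0.0569.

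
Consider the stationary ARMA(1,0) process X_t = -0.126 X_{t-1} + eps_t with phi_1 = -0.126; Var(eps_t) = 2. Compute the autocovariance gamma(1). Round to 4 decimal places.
\gamma(1) = -0.2561

Multiply the model equation by X_{t-k} and take expectations. With theta_0 = psi_0 = 1 and psi_j the MA(infinity) weights, this gives
  gamma(k) - sum_i phi_i gamma(k-i) = c_k,
  c_k = sigma^2 * sum_{j=k..q} theta_j psi_{j-k}   (c_k = 0 for k > q),
using gamma(-m) = gamma(m).
Pure AR (q = 0): c_0 = sigma^2 = 2, c_k = 0 for k >= 1.
Equations for k = 0 and k = 1 (AR order 1):
  gamma(0) = phi_1 gamma(1) + c_0
  gamma(1) = phi_1 gamma(0) + c_1
Substituting the second into the first: gamma(0) (1 - phi_1^2) = c_0 + phi_1 c_1, so
  gamma(0) = c_0 / (1 - phi_1^2) = 2 / (1 - (-0.126)^2) = 2 / 0.984124 = 2.032264.
  gamma(1) = phi_1 gamma(0) = (-0.126)(2.032264) = -0.256065.
Therefore gamma(1) = -0.2561 (to 4 decimal places).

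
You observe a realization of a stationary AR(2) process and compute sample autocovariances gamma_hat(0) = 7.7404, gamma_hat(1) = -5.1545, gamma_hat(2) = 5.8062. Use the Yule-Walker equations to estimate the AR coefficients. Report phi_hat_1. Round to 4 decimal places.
\hat\phi_{1} = -0.2990

The Yule-Walker equations for an AR(p) process read, in matrix form,
  Gamma_p phi = r_p,   with   (Gamma_p)_{ij} = gamma(|i - j|),
                       (r_p)_i = gamma(i),   i,j = 1..p.
Substitute the sample gammas (Toeplitz matrix and right-hand side of size 2):
  Gamma_p = [[7.7404, -5.1545], [-5.1545, 7.7404]]
  r_p     = [-5.1545, 5.8062]
Written out:
  7.7404 phi_1 - 5.1545 phi_2 = -5.1545
  -5.1545 phi_1 + 7.7404 phi_2 = 5.8062
Solve by Cramer's rule:
  det = gamma(0)^2 - gamma(1)^2 = (7.7404)^2 - (-5.1545)^2 = 59.91379216 - 26.56887025 = 33.34492191
  phi_hat_1 = [gamma(1) gamma(0) - gamma(1) gamma(2)] / det = [(-5.1545)(7.7404) - (-5.1545)(5.8062)] / 33.34492191 = -9.9698339 / 33.34492191 = -0.299
  phi_hat_2 = [gamma(0) gamma(2) - gamma(1)^2] / det = [(7.7404)(5.8062) - (-5.1545)^2] / 33.34492191 = 18.37344023 / 33.34492191 = 0.551
So phi_hat = [-0.2990, 0.5510].
Therefore phi_hat_1 = -0.2990.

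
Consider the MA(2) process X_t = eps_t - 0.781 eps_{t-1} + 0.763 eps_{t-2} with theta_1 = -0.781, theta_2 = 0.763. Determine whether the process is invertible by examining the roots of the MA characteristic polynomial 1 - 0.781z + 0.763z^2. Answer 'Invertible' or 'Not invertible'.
\text{Invertible}

The MA(q) characteristic polynomial is P(z) = 1 - 0.781z + 0.763z^2.
Invertibility requires all roots to lie outside the unit circle, i.e. |z| > 1 for every root.
Set 1 + (-0.781) z + (0.763) z^2 = 0, i.e. a z^2 + b z + c = 0 with a = 0.763, b = -0.781, c = 1.
Discriminant D = b^2 - 4ac = (-0.781)^2 - 4*(0.763)*1 = 0.609961 - (3.052) = -2.442039.
D < 0, so the roots are the complex-conjugate pair z = (-b +/- i sqrt(-D)) / (2a) = 0.5118 +/- 1.0241i.
For a conjugate pair |z|^2 = z * conj(z) = (product of roots) = c/a = 1/(0.763) = 1.310616, so |z| = sqrt(1.310616) = 1.1448 for both roots.
Moduli of all roots: 1.1448, 1.1448.
All moduli strictly greater than 1? Yes.
Verdict: Invertible.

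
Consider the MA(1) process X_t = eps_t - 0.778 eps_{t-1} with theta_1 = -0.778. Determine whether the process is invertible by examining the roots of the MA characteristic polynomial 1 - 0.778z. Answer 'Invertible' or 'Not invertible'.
\text{Invertible}

The MA(q) characteristic polynomial is P(z) = 1 - 0.778z.
Invertibility requires all roots to lie outside the unit circle, i.e. |z| > 1 for every root.
This is linear in z: 1 + (-0.778) z = 0  =>  z = -1/(-0.778) = 1.285347,  |z| = 1.285347.
Moduli of all roots: 1.2853.
All moduli strictly greater than 1? Yes.
Verdict: Invertible.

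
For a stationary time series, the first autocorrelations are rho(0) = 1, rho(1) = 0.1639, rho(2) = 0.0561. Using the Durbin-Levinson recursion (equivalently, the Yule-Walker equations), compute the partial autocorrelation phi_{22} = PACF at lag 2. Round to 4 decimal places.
\phi_{22} = 0.0300

The PACF at lag k is phi_{kk}, the last component of the solution
to the Yule-Walker system G_k phi = r_k where
  (G_k)_{ij} = rho(|i - j|), (r_k)_i = rho(i), i,j = 1..k.
Equivalently, Durbin-Levinson gives phi_{kk} iteratively:
  phi_{11} = rho(1)
  phi_{kk} = [rho(k) - sum_{j=1..k-1} phi_{k-1,j} rho(k-j)]
            / [1 - sum_{j=1..k-1} phi_{k-1,j} rho(j)],
  phi_{k,j} = phi_{k-1,j} - phi_{kk} phi_{k-1,k-j},  j = 1..k-1.
Step k = 1:
  phi_11 = rho(1) = 0.1639.
Step k = 2:
  phi_22 = [rho(2) - phi_11 rho(1)] / [1 - phi_11 rho(1)] = [0.0561 - (0.1639)(0.1639)] / [1 - (0.1639)(0.1639)]
         = 0.02923679 / 0.97313679 = 0.03.
Therefore phi_{22} = 0.0300.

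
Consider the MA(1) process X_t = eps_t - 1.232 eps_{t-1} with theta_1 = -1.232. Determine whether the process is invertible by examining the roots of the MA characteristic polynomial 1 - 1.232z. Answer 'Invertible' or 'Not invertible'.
\text{Not invertible}

The MA(q) characteristic polynomial is P(z) = 1 - 1.232z.
Invertibility requires all roots to lie outside the unit circle, i.e. |z| > 1 for every root.
This is linear in z: 1 + (-1.232) z = 0  =>  z = -1/(-1.232) = 0.811688,  |z| = 0.811688.
Moduli of all roots: 0.8117.
All moduli strictly greater than 1? No.
Verdict: Not invertible.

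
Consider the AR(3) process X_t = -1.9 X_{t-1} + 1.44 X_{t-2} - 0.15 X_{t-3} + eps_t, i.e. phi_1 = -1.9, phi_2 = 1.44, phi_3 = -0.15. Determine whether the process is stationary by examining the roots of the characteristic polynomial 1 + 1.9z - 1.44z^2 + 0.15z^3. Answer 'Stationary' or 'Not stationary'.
\text{Not stationary}

The AR(p) characteristic polynomial is P(z) = 1 + 1.9z - 1.44z^2 + 0.15z^3.
Stationarity requires all roots to lie outside the unit circle, i.e. |z| > 1 for every root.
Degree 3: look for a simple real root z0 first, then factor out (1 - z/z0) and solve the remaining quadratic.
Testing z0 = -0.4: P(-0.4) = 1 + (1.9)(-0.4) + (-1.44)(-0.4)^2 + (0.15)(-0.4)^3
  = 1 + (-0.76) + (-0.2304) + (-0.0096) = 0.  So z_0 = -0.4 is a root, |z_0| = 0.4.
Divide out the factor (1 + 2.5 z) = (1 - z/z0) (since 1/z0 = -2.5):
  P(z) = (1 + 2.5 z)(1 + (-0.6) z + (0.06) z^2)
  [check: z-coef -0.6 - (-2.5) = 1.9; z^2-coef 0.06 - (-2.5)(-0.6) = -1.44; z^3-coef -(-2.5)(0.06) = 0.15.]
Remaining roots from the quadratic factor 1 + (-0.6) z + (0.06) z^2:
  Set 1 + (-0.6) z + (0.06) z^2 = 0, i.e. a z^2 + b z + c = 0 with a = 0.06, b = -0.6, c = 1.
  Discriminant D = b^2 - 4ac = (-0.6)^2 - 4*(0.06)*1 = 0.36 - (0.24) = 0.12.
  D >= 0, so the roots are real: z = (-b +/- sqrt(D)) / (2a) = (0.6 +/- 0.34641) / (0.12).
    z_1 = (0.6 + 0.34641) / (0.12) = 7.8868,   |z_1| = 7.8868.
    z_2 = (0.6 - 0.34641) / (0.12) = 2.1132,   |z_2| = 2.1132.
Moduli of all roots: 0.4000, 7.8868, 2.1132.
All moduli strictly greater than 1? No.
Verdict: Not stationary.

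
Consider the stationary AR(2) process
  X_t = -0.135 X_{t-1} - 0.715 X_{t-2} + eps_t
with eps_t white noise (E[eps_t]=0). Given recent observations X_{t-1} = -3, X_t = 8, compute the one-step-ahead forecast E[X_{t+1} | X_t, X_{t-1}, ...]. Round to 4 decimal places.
E[X_{t+1} \mid \mathcal F_t] = 1.0650

For an AR(p) model X_t = c + sum_i phi_i X_{t-i} + eps_t, the
one-step-ahead conditional mean is
  E[X_{t+1} | X_t, ...] = c + sum_i phi_i X_{t+1-i}.
Substitute known values:
  E[X_{t+1} | ...] = (-0.135) * (8) + (-0.715) * (-3)
                   = 1.0650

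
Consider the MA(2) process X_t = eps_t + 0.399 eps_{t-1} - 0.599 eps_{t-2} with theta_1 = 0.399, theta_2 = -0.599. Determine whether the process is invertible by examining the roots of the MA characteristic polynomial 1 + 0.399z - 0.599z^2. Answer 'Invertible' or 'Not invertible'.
\text{Invertible}

The MA(q) characteristic polynomial is P(z) = 1 + 0.399z - 0.599z^2.
Invertibility requires all roots to lie outside the unit circle, i.e. |z| > 1 for every root.
Set 1 + (0.399) z + (-0.599) z^2 = 0, i.e. a z^2 + b z + c = 0 with a = -0.599, b = 0.399, c = 1.
Discriminant D = b^2 - 4ac = (0.399)^2 - 4*(-0.599)*1 = 0.159201 - (-2.396) = 2.555201.
D >= 0, so the roots are real: z = (-b +/- sqrt(D)) / (2a) = (-0.399 +/- 1.5985) / (-1.198).
  z_1 = (-0.399 + 1.5985) / (-1.198) = -1.0013,   |z_1| = 1.0013.
  z_2 = (-0.399 - 1.5985) / (-1.198) = 1.6674,   |z_2| = 1.6674.
Moduli of all roots: 1.0013, 1.6674.
All moduli strictly greater than 1? Yes.
Verdict: Invertible.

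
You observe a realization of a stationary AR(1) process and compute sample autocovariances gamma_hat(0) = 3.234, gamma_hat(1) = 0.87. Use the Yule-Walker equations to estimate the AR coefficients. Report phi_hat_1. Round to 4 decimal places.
\hat\phi_{1} = 0.2690

The Yule-Walker equations for an AR(p) process read, in matrix form,
  Gamma_p phi = r_p,   with   (Gamma_p)_{ij} = gamma(|i - j|),
                       (r_p)_i = gamma(i),   i,j = 1..p.
Substitute the sample gammas (Toeplitz matrix and right-hand side of size 1):
  Gamma_p = [[3.234]]
  r_p     = [0.87]
With p = 1 this is the single equation gamma(0) phi_1 = gamma(1):
  phi_hat_1 = gamma(1) / gamma(0) = 0.87 / 3.234 = 0.2690.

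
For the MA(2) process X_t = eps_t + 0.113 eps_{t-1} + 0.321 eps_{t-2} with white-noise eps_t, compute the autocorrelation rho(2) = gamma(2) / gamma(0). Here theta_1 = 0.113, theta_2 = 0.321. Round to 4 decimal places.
\rho(2) = 0.2877

For an MA(q) process with theta_0 = 1, the autocovariance is
  gamma(k) = sigma^2 * sum_{i=0..q-k} theta_i * theta_{i+k},
and rho(k) = gamma(k) / gamma(0). Sigma^2 cancels.
  numerator   = (1)*(0.321) = 0.321.
  denominator = (1)^2 + (0.113)^2 + (0.321)^2 = 1.11581.
  rho(2) = 0.321 / 1.11581 = 0.2877.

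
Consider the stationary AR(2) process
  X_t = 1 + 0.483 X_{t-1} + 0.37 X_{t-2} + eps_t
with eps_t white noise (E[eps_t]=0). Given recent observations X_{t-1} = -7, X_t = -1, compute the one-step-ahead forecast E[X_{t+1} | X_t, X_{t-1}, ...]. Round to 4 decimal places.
E[X_{t+1} \mid \mathcal F_t] = -2.0730

For an AR(p) model X_t = c + sum_i phi_i X_{t-i} + eps_t, the
one-step-ahead conditional mean is
  E[X_{t+1} | X_t, ...] = c + sum_i phi_i X_{t+1-i}.
Substitute known values:
  E[X_{t+1} | ...] = 1 + (0.483) * (-1) + (0.37) * (-7)
                   = -2.0730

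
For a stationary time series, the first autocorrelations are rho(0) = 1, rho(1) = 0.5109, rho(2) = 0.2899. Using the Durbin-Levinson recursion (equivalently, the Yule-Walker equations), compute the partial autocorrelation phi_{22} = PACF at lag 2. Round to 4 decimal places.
\phi_{22} = 0.0391

The PACF at lag k is phi_{kk}, the last component of the solution
to the Yule-Walker system G_k phi = r_k where
  (G_k)_{ij} = rho(|i - j|), (r_k)_i = rho(i), i,j = 1..k.
Equivalently, Durbin-Levinson gives phi_{kk} iteratively:
  phi_{11} = rho(1)
  phi_{kk} = [rho(k) - sum_{j=1..k-1} phi_{k-1,j} rho(k-j)]
            / [1 - sum_{j=1..k-1} phi_{k-1,j} rho(j)],
  phi_{k,j} = phi_{k-1,j} - phi_{kk} phi_{k-1,k-j},  j = 1..k-1.
Step k = 1:
  phi_11 = rho(1) = 0.5109.
Step k = 2:
  phi_22 = [rho(2) - phi_11 rho(1)] / [1 - phi_11 rho(1)] = [0.2899 - (0.5109)(0.5109)] / [1 - (0.5109)(0.5109)]
         = 0.02888119 / 0.73898119 = 0.0391.
Therefore phi_{22} = 0.0391.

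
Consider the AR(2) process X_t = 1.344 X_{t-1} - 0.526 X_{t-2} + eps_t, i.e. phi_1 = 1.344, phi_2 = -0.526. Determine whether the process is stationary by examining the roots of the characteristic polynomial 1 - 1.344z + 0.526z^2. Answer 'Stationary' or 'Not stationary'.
\text{Stationary}

The AR(p) characteristic polynomial is P(z) = 1 - 1.344z + 0.526z^2.
Stationarity requires all roots to lie outside the unit circle, i.e. |z| > 1 for every root.
Set 1 + (-1.344) z + (0.526) z^2 = 0, i.e. a z^2 + b z + c = 0 with a = 0.526, b = -1.344, c = 1.
Discriminant D = b^2 - 4ac = (-1.344)^2 - 4*(0.526)*1 = 1.806336 - (2.104) = -0.297664.
D < 0, so the roots are the complex-conjugate pair z = (-b +/- i sqrt(-D)) / (2a) = 1.2776 +/- 0.5186i.
For a conjugate pair |z|^2 = z * conj(z) = (product of roots) = c/a = 1/(0.526) = 1.901141, so |z| = sqrt(1.901141) = 1.3788 for both roots.
Moduli of all roots: 1.3788, 1.3788.
All moduli strictly greater than 1? Yes.
Verdict: Stationary.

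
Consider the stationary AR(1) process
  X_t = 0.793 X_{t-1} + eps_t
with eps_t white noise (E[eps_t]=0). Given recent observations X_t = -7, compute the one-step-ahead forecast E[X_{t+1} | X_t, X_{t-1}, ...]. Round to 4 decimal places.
E[X_{t+1} \mid \mathcal F_t] = -5.5510

For an AR(p) model X_t = c + sum_i phi_i X_{t-i} + eps_t, the
one-step-ahead conditional mean is
  E[X_{t+1} | X_t, ...] = c + sum_i phi_i X_{t+1-i}.
Substitute known values:
  E[X_{t+1} | ...] = (0.793) * (-7)
                   = -5.5510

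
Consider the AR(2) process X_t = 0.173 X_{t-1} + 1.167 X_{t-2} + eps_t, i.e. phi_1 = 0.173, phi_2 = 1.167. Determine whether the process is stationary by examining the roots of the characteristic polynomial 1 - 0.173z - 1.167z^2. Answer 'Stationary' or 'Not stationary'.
\text{Not stationary}

The AR(p) characteristic polynomial is P(z) = 1 - 0.173z - 1.167z^2.
Stationarity requires all roots to lie outside the unit circle, i.e. |z| > 1 for every root.
Set 1 + (-0.173) z + (-1.167) z^2 = 0, i.e. a z^2 + b z + c = 0 with a = -1.167, b = -0.173, c = 1.
Discriminant D = b^2 - 4ac = (-0.173)^2 - 4*(-1.167)*1 = 0.029929 - (-4.668) = 4.697929.
D >= 0, so the roots are real: z = (-b +/- sqrt(D)) / (2a) = (0.173 +/- 2.167471) / (-2.334).
  z_1 = (0.173 + 2.167471) / (-2.334) = -1.0028,   |z_1| = 1.0028.
  z_2 = (0.173 - 2.167471) / (-2.334) = 0.8545,   |z_2| = 0.8545.
Moduli of all roots: 1.0028, 0.8545.
All moduli strictly greater than 1? No.
Verdict: Not stationary.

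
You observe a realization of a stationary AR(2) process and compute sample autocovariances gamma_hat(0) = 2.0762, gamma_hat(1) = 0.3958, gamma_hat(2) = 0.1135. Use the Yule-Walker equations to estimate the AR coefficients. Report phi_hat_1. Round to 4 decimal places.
\hat\phi_{1} = 0.1870

The Yule-Walker equations for an AR(p) process read, in matrix form,
  Gamma_p phi = r_p,   with   (Gamma_p)_{ij} = gamma(|i - j|),
                       (r_p)_i = gamma(i),   i,j = 1..p.
Substitute the sample gammas (Toeplitz matrix and right-hand side of size 2):
  Gamma_p = [[2.0762, 0.3958], [0.3958, 2.0762]]
  r_p     = [0.3958, 0.1135]
Written out:
  2.0762 phi_1 + 0.3958 phi_2 = 0.3958
  0.3958 phi_1 + 2.0762 phi_2 = 0.1135
Solve by Cramer's rule:
  det = gamma(0)^2 - gamma(1)^2 = (2.0762)^2 - (0.3958)^2 = 4.31060644 - 0.15665764 = 4.1539488
  phi_hat_1 = [gamma(1) gamma(0) - gamma(1) gamma(2)] / det = [(0.3958)(2.0762) - (0.3958)(0.1135)] / 4.1539488 = 0.77683666 / 4.1539488 = 0.187
  phi_hat_2 = [gamma(0) gamma(2) - gamma(1)^2] / det = [(2.0762)(0.1135) - (0.3958)^2] / 4.1539488 = 0.07899106 / 4.1539488 = 0.019
So phi_hat = [0.1870, 0.0190].
Therefore phi_hat_1 = 0.1870.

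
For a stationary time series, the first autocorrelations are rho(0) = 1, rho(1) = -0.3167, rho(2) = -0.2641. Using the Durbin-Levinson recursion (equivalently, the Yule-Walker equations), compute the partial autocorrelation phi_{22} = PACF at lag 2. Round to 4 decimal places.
\phi_{22} = -0.4050

The PACF at lag k is phi_{kk}, the last component of the solution
to the Yule-Walker system G_k phi = r_k where
  (G_k)_{ij} = rho(|i - j|), (r_k)_i = rho(i), i,j = 1..k.
Equivalently, Durbin-Levinson gives phi_{kk} iteratively:
  phi_{11} = rho(1)
  phi_{kk} = [rho(k) - sum_{j=1..k-1} phi_{k-1,j} rho(k-j)]
            / [1 - sum_{j=1..k-1} phi_{k-1,j} rho(j)],
  phi_{k,j} = phi_{k-1,j} - phi_{kk} phi_{k-1,k-j},  j = 1..k-1.
Step k = 1:
  phi_11 = rho(1) = -0.3167.
Step k = 2:
  phi_22 = [rho(2) - phi_11 rho(1)] / [1 - phi_11 rho(1)] = [-0.2641 - (-0.3167)(-0.3167)] / [1 - (-0.3167)(-0.3167)]
         = -0.36439889 / 0.89970111 = -0.405.
Therefore phi_{22} = -0.4050.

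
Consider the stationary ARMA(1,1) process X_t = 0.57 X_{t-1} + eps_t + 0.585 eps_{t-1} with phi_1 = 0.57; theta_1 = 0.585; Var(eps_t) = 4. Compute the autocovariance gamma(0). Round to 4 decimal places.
\gamma(0) = 11.9042

Multiply the model equation by X_{t-k} and take expectations. With theta_0 = psi_0 = 1 and psi_j the MA(infinity) weights, this gives
  gamma(k) - sum_i phi_i gamma(k-i) = c_k,
  c_k = sigma^2 * sum_{j=k..q} theta_j psi_{j-k}   (c_k = 0 for k > q),
using gamma(-m) = gamma(m).
psi-weights needed (psi_j = theta_j + sum_i phi_i psi_{j-i}):
  psi_1 = theta_1 + phi_1 = 0.585 + (0.57) = 1.155
Right-hand sides:
  c_0 = sigma^2 (1 + theta_1 psi_1) = 4 * (1 + (0.585)(1.155)) = 4 * 1.675675 = 6.7027
  c_1 = sigma^2 theta_1 = 4 * (0.585) = 2.34
  c_2 = 0
Equations for k = 0 and k = 1 (AR order 1):
  gamma(0) = phi_1 gamma(1) + c_0
  gamma(1) = phi_1 gamma(0) + c_1
Substituting the second into the first: gamma(0) (1 - phi_1^2) = c_0 + phi_1 c_1, so
  gamma(0) = (c_0 + phi_1 c_1) / (1 - phi_1^2) = (6.7027 + (0.57)(2.34)) / (1 - (0.57)^2) = 8.0365 / 0.6751 = 11.904162.
Therefore gamma(0) = 11.9042 (to 4 decimal places).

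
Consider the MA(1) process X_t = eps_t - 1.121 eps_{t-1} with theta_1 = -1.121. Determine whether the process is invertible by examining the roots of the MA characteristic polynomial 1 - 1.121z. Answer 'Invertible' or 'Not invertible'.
\text{Not invertible}

The MA(q) characteristic polynomial is P(z) = 1 - 1.121z.
Invertibility requires all roots to lie outside the unit circle, i.e. |z| > 1 for every root.
This is linear in z: 1 + (-1.121) z = 0  =>  z = -1/(-1.121) = 0.892061,  |z| = 0.892061.
Moduli of all roots: 0.8921.
All moduli strictly greater than 1? No.
Verdict: Not invertible.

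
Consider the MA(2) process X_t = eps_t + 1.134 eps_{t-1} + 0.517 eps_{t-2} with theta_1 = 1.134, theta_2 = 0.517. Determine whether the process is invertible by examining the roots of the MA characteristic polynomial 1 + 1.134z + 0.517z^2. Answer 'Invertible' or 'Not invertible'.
\text{Invertible}

The MA(q) characteristic polynomial is P(z) = 1 + 1.134z + 0.517z^2.
Invertibility requires all roots to lie outside the unit circle, i.e. |z| > 1 for every root.
Set 1 + (1.134) z + (0.517) z^2 = 0, i.e. a z^2 + b z + c = 0 with a = 0.517, b = 1.134, c = 1.
Discriminant D = b^2 - 4ac = (1.134)^2 - 4*(0.517)*1 = 1.285956 - (2.068) = -0.782044.
D < 0, so the roots are the complex-conjugate pair z = (-b +/- i sqrt(-D)) / (2a) = -1.0967 +/- 0.8553i.
For a conjugate pair |z|^2 = z * conj(z) = (product of roots) = c/a = 1/(0.517) = 1.934236, so |z| = sqrt(1.934236) = 1.3908 for both roots.
Moduli of all roots: 1.3908, 1.3908.
All moduli strictly greater than 1? Yes.
Verdict: Invertible.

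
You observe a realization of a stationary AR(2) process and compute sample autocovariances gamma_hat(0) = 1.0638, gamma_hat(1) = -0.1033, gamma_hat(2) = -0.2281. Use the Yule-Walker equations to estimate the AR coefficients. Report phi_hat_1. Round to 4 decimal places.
\hat\phi_{1} = -0.1190

The Yule-Walker equations for an AR(p) process read, in matrix form,
  Gamma_p phi = r_p,   with   (Gamma_p)_{ij} = gamma(|i - j|),
                       (r_p)_i = gamma(i),   i,j = 1..p.
Substitute the sample gammas (Toeplitz matrix and right-hand side of size 2):
  Gamma_p = [[1.0638, -0.1033], [-0.1033, 1.0638]]
  r_p     = [-0.1033, -0.2281]
Written out:
  1.0638 phi_1 - 0.1033 phi_2 = -0.1033
  -0.1033 phi_1 + 1.0638 phi_2 = -0.2281
Solve by Cramer's rule:
  det = gamma(0)^2 - gamma(1)^2 = (1.0638)^2 - (-0.1033)^2 = 1.13167044 - 0.01067089 = 1.12099955
  phi_hat_1 = [gamma(1) gamma(0) - gamma(1) gamma(2)] / det = [(-0.1033)(1.0638) - (-0.1033)(-0.2281)] / 1.12099955 = -0.13345327 / 1.12099955 = -0.119
  phi_hat_2 = [gamma(0) gamma(2) - gamma(1)^2] / det = [(1.0638)(-0.2281) - (-0.1033)^2] / 1.12099955 = -0.25332367 / 1.12099955 = -0.226
So phi_hat = [-0.1190, -0.2260].
Therefore phi_hat_1 = -0.1190.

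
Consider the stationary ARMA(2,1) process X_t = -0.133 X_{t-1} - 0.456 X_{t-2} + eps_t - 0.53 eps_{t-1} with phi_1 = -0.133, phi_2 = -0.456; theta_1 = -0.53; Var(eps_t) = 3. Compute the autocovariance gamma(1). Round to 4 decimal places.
\gamma(1) = -1.5727

Multiply the model equation by X_{t-k} and take expectations. With theta_0 = psi_0 = 1 and psi_j the MA(infinity) weights, this gives
  gamma(k) - sum_i phi_i gamma(k-i) = c_k,
  c_k = sigma^2 * sum_{j=k..q} theta_j psi_{j-k}   (c_k = 0 for k > q),
using gamma(-m) = gamma(m).
psi-weights needed (psi_j = theta_j + sum_i phi_i psi_{j-i}):
  psi_1 = theta_1 + phi_1 = -0.53 + (-0.133) = -0.663
Right-hand sides:
  c_0 = sigma^2 (1 + theta_1 psi_1) = 3 * (1 + (-0.53)(-0.663)) = 3 * 1.35139 = 4.05417
  c_1 = sigma^2 theta_1 = 3 * (-0.53) = -1.59
  c_2 = 0
Equations for k = 0, 1, 2 (AR order 2, c_2 = 0):
  (E0) gamma(0) = phi_1 gamma(1) + phi_2 gamma(2) + c_0
  (E1) gamma(1) = phi_1 gamma(0) + phi_2 gamma(1) + c_1
  (E2) gamma(2) = phi_1 gamma(1) + phi_2 gamma(0)
From (E1): gamma(1) = A gamma(0) + B with
  A = phi_1 / (1 - phi_2) = -0.133 / 1.456 = -0.091346,   B = c_1 / (1 - phi_2) = -1.59 / 1.456 = -1.092033.
Insert (E2) into (E0): gamma(0) (1 - phi_2^2) = phi_1 (1 + phi_2) gamma(1) + c_0.
  phi_1 (1 + phi_2) = (-0.133)(0.544) = -0.072352,   1 - phi_2^2 = 0.792064.
Replace gamma(1) by A gamma(0) + B and collect gamma(0):
  gamma(0) [0.792064 - (-0.072352)(-0.091346)] = (-0.072352)(-1.092033) + 4.05417
  gamma(0) * 0.785455 = 4.133181
  gamma(0) = 4.133181 / 0.785455 = 5.262149.
  gamma(1) = A gamma(0) + B = (-0.091346)(5.262149) + (-1.092033) = -1.57271.
Therefore gamma(1) = -1.5727 (to 4 decimal places).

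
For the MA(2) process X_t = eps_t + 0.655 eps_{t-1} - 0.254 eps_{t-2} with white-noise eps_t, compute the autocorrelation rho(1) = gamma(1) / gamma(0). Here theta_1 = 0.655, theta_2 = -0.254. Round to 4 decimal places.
\rho(1) = 0.3272

For an MA(q) process with theta_0 = 1, the autocovariance is
  gamma(k) = sigma^2 * sum_{i=0..q-k} theta_i * theta_{i+k},
and rho(k) = gamma(k) / gamma(0). Sigma^2 cancels.
  numerator   = (1)*(0.655) + (0.655)*(-0.254) = 0.48863.
  denominator = (1)^2 + (0.655)^2 + (-0.254)^2 = 1.493541.
  rho(1) = 0.48863 / 1.493541 = 0.3272.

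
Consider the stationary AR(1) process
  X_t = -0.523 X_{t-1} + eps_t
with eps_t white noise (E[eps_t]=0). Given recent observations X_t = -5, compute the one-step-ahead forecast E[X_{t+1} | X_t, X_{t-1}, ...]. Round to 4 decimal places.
E[X_{t+1} \mid \mathcal F_t] = 2.6150

For an AR(p) model X_t = c + sum_i phi_i X_{t-i} + eps_t, the
one-step-ahead conditional mean is
  E[X_{t+1} | X_t, ...] = c + sum_i phi_i X_{t+1-i}.
Substitute known values:
  E[X_{t+1} | ...] = (-0.523) * (-5)
                   = 2.6150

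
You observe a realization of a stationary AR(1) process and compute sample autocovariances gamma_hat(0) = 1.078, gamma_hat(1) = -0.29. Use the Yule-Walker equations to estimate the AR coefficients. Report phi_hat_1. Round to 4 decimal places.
\hat\phi_{1} = -0.2690

The Yule-Walker equations for an AR(p) process read, in matrix form,
  Gamma_p phi = r_p,   with   (Gamma_p)_{ij} = gamma(|i - j|),
                       (r_p)_i = gamma(i),   i,j = 1..p.
Substitute the sample gammas (Toeplitz matrix and right-hand side of size 1):
  Gamma_p = [[1.078]]
  r_p     = [-0.29]
With p = 1 this is the single equation gamma(0) phi_1 = gamma(1):
  phi_hat_1 = gamma(1) / gamma(0) = -0.29 / 1.078 = -0.2690.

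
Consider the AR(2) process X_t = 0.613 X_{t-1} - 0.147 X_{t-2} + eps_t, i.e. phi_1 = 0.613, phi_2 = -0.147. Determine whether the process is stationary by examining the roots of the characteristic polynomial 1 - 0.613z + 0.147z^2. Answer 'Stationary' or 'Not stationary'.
\text{Stationary}

The AR(p) characteristic polynomial is P(z) = 1 - 0.613z + 0.147z^2.
Stationarity requires all roots to lie outside the unit circle, i.e. |z| > 1 for every root.
Set 1 + (-0.613) z + (0.147) z^2 = 0, i.e. a z^2 + b z + c = 0 with a = 0.147, b = -0.613, c = 1.
Discriminant D = b^2 - 4ac = (-0.613)^2 - 4*(0.147)*1 = 0.375769 - (0.588) = -0.212231.
D < 0, so the roots are the complex-conjugate pair z = (-b +/- i sqrt(-D)) / (2a) = 2.085 +/- 1.567i.
For a conjugate pair |z|^2 = z * conj(z) = (product of roots) = c/a = 1/(0.147) = 6.802721, so |z| = sqrt(6.802721) = 2.6082 for both roots.
Moduli of all roots: 2.6082, 2.6082.
All moduli strictly greater than 1? Yes.
Verdict: Stationary.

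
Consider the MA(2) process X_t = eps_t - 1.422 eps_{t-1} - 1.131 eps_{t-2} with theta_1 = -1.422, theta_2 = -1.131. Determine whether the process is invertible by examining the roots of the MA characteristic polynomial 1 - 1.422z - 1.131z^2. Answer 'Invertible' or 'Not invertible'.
\text{Not invertible}

The MA(q) characteristic polynomial is P(z) = 1 - 1.422z - 1.131z^2.
Invertibility requires all roots to lie outside the unit circle, i.e. |z| > 1 for every root.
Set 1 + (-1.422) z + (-1.131) z^2 = 0, i.e. a z^2 + b z + c = 0 with a = -1.131, b = -1.422, c = 1.
Discriminant D = b^2 - 4ac = (-1.422)^2 - 4*(-1.131)*1 = 2.022084 - (-4.524) = 6.546084.
D >= 0, so the roots are real: z = (-b +/- sqrt(D)) / (2a) = (1.422 +/- 2.558532) / (-2.262).
  z_1 = (1.422 + 2.558532) / (-2.262) = -1.7597,   |z_1| = 1.7597.
  z_2 = (1.422 - 2.558532) / (-2.262) = 0.5024,   |z_2| = 0.5024.
Moduli of all roots: 1.7597, 0.5024.
All moduli strictly greater than 1? No.
Verdict: Not invertible.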